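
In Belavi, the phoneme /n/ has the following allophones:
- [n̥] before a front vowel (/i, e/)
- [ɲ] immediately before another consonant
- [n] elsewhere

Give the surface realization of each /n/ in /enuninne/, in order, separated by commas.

Occurrence 1 (position 2): no conditioning environment matches → elsewhere allophone [n].
Occurrence 2 (position 4): before a front vowel (/i, e/) → [n̥].
Occurrence 3 (position 6): immediately before another consonant → [ɲ].
Occurrence 4 (position 7): before a front vowel (/i, e/) → [n̥].

[n], [n̥], [ɲ], [n̥]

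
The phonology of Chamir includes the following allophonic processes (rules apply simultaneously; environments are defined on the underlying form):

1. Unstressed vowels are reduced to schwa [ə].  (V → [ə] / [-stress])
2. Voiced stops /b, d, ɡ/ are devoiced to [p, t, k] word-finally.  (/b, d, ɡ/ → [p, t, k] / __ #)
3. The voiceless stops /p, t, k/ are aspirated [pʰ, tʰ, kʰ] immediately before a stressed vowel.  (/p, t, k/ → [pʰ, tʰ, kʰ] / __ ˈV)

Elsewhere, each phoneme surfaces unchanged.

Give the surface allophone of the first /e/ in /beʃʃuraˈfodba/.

[ə]

/e/ meets the environment for rule 1 (in an unstressed syllable) → [ə].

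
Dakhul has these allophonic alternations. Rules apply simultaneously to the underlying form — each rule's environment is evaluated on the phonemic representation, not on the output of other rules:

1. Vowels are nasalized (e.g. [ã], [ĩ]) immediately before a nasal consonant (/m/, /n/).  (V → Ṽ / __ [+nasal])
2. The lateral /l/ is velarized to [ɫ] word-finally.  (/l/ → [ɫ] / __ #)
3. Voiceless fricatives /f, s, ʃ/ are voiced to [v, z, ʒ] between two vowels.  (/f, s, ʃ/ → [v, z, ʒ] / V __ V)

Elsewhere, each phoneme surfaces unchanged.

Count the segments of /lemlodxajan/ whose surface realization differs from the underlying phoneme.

Segments that undergo a rule: /e/ → [ẽ] (rule 1); /a/ → [ã] (rule 1).
All other segments surface unchanged.

2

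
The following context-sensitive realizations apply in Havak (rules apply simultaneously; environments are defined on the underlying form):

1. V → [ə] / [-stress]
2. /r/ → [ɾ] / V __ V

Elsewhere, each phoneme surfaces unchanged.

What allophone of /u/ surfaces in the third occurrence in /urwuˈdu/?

[u]

/u/ (word-final) fails the environment for rule 1, so it stays [u].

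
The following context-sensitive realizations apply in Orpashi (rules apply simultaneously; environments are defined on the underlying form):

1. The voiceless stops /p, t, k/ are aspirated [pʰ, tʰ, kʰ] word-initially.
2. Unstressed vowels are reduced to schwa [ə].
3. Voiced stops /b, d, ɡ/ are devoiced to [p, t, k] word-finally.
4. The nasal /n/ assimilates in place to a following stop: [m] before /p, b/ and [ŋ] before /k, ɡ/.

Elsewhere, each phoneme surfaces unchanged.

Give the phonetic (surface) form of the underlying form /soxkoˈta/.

/s/ (word-initial) is unaffected → [s].
/o/ (between /s/ and /x/) occurs in an unstressed syllable → [ə] by rule 2.
/x/ — not in any rule's target class → [x].
/k/ (between /x/ and /o/) fails the environment for rule 1, so it stays [k].
/o/ (between /k/ and /t/) occurs in an unstressed syllable → [ə] by rule 2.
/t/ (between /o/ and /a/): rule 1 targets it, but not word-initially → unchanged [t].
/a/ (word-final) is in the target of rule 2 but the environment (in an unstressed syllable) is not met → [a].

[səxkəˈta]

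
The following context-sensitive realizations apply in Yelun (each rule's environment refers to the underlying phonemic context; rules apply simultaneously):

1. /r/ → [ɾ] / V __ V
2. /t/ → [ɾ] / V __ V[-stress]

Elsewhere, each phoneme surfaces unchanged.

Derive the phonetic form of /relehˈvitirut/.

/r/ (word-initial) fails the environment for rule 1, so it stays [r].
/t/ (between /i/ and /i/) occurs between a vowel and a following unstressed vowel → [ɾ] by rule 2.
/r/ — between /i/ and /u/, between two vowels — surfaces as [ɾ] (rule 1).
/t/ — word-final; rule 2 does not apply here → [t].

[relehˈviɾiɾut]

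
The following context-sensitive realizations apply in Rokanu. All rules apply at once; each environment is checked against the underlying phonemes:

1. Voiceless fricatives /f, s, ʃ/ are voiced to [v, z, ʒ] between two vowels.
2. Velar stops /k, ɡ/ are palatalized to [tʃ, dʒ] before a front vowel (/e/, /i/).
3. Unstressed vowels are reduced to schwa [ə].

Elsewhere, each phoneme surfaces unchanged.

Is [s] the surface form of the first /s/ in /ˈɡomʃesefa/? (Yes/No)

Rule 1 applies to /s/ (between /e/ and /e/: between two vowels) → [z].
The actual realization is [z], not [s].

No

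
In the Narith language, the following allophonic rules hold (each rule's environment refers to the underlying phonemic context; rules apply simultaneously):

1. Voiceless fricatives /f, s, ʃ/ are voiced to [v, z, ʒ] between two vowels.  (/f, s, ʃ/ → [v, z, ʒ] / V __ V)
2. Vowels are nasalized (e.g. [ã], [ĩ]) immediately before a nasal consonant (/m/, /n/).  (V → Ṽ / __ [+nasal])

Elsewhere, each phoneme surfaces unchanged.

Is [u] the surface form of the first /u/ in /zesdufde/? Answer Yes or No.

Yes

/u/ (between /d/ and /f/) fails the environment for rule 2, so it stays [u].
The actual realization is [u], which matches [u].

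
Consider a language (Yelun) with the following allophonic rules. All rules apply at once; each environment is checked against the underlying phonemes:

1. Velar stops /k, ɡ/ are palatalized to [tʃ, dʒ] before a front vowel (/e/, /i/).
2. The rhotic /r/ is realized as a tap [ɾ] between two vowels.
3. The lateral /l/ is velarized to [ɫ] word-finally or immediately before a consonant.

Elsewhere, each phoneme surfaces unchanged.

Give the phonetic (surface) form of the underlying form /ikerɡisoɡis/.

[itʃerdʒisodʒis]

/i/ (word-initial) is unaffected → [i].
/k/ (between /i/ and /e/) occurs before a front vowel → [tʃ] by rule 1.
/e/ (between /k/ and /r/): no rule targets it → [e].
/r/ (between /e/ and /ɡ/) fails the environment for rule 2, so it stays [r].
/ɡ/ (between /r/ and /i/) occurs before a front vowel → [dʒ] by rule 1.
/i/ — not in any rule's target class → [i].
/s/ stays [s].
/o/ (between /s/ and /ɡ/): no rule targets it → [o].
/ɡ/ meets the environment for rule 1 (before a front vowel) → [dʒ].
/i/ (between /ɡ/ and /s/) is unaffected → [i].
/s/ — not in any rule's target class → [s].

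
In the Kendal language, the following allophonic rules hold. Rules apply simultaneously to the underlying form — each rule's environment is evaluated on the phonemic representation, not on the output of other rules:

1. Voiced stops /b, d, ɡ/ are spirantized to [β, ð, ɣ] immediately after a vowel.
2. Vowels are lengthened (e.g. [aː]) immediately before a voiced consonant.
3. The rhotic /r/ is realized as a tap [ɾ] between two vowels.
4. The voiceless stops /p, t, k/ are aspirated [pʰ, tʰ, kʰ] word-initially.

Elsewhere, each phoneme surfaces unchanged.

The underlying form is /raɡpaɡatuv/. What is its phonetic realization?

[raːɣpaːɣatuːv]

/r/ — word-initial; rule 3 does not apply here → [r].
Rule 2 applies to /a/ (between /r/ and /ɡ/: before a voiced consonant) → [aː].
/ɡ/ (between /a/ and /p/) occurs immediately after a vowel → [ɣ] by rule 1.
/p/ (between /ɡ/ and /a/) is in the target of rule 4 but the environment (word-initially) is not met → [p].
/a/ meets the environment for rule 2 (before a voiced consonant) → [aː].
/ɡ/ meets the environment for rule 1 (immediately after a vowel) → [ɣ].
/a/ (between /ɡ/ and /t/) fails the environment for rule 2, so it stays [a].
/t/ — between /a/ and /u/; rule 4 does not apply here → [t].
/u/ (between /t/ and /v/) occurs before a voiced consonant → [uː] by rule 2.
/v/ (word-final): no rule targets it → [v].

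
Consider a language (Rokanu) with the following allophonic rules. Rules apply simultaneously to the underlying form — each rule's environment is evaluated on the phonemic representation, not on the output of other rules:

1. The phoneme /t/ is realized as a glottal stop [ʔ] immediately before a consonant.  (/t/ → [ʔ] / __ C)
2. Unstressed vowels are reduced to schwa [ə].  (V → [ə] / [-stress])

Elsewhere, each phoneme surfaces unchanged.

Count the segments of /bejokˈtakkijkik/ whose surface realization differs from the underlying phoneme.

Segments that undergo a rule: /e/ → [ə] (rule 2); /o/ → [ə] (rule 2); /i/ → [ə] (rule 2); /i/ → [ə] (rule 2).
All other segments surface unchanged.

4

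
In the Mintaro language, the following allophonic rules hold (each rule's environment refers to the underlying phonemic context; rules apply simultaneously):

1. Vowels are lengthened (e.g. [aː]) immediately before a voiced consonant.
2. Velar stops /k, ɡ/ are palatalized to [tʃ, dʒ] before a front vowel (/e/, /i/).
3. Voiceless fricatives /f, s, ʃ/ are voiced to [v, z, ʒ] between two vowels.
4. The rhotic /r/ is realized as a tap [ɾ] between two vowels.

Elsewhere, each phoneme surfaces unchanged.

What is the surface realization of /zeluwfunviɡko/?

Rule 1 applies to /e/ (between /z/ and /l/: before a voiced consonant) → [eː].
/u/ meets the environment for rule 1 (before a voiced consonant) → [uː].
/f/ (between /w/ and /u/): rule 3 targets it, but not between two vowels → unchanged [f].
/u/ — between /f/ and /n/, before a voiced consonant — surfaces as [uː] (rule 1).
/i/ meets the environment for rule 1 (before a voiced consonant) → [iː].
/ɡ/ (between /i/ and /k/) fails the environment for rule 2, so it stays [ɡ].
/k/ (between /ɡ/ and /o/) is in the target of rule 2 but the environment (before a front vowel) is not met → [k].
/o/ — word-final; rule 1 does not apply here → [o].

[zeːluːwfuːnviːɡko]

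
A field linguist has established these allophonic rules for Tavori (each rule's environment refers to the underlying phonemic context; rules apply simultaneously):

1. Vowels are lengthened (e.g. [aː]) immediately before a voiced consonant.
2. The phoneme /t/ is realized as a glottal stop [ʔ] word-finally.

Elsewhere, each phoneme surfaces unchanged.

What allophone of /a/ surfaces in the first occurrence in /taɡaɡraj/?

[aː]

/a/ (between /t/ and /ɡ/) occurs before a voiced consonant → [aː] by rule 1.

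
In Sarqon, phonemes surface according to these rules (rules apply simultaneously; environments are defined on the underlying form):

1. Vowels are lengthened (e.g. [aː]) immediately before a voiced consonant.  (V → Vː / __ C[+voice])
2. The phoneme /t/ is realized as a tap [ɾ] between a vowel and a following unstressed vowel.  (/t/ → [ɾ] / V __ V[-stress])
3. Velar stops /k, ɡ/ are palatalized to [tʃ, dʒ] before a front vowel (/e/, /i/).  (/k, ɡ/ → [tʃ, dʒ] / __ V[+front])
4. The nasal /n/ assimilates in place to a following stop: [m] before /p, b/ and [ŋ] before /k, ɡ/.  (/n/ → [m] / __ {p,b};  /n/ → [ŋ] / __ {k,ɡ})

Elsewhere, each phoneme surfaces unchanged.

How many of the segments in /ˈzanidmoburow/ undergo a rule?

5

Segments that undergo a rule: /a/ → [aː] (rule 1); /i/ → [iː] (rule 1); /o/ → [oː] (rule 1); /u/ → [uː] (rule 1); /o/ → [oː] (rule 1).
All other segments surface unchanged.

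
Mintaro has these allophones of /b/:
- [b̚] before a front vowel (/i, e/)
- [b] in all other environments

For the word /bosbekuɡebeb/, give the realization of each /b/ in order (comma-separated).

Occurrence 1 (position 1): no conditioning environment matches → elsewhere allophone [b].
Occurrence 2 (position 4): before a front vowel (/i, e/) → [b̚].
Occurrence 3 (position 10): before a front vowel (/i, e/) → [b̚].
Occurrence 4 (position 12): no conditioning environment matches → elsewhere allophone [b].

[b], [b̚], [b̚], [b]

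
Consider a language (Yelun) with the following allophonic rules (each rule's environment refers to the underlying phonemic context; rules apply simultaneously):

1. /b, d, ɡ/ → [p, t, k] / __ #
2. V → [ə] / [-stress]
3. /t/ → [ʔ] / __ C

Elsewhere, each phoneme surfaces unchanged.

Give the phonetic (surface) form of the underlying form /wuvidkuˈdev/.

[wəvədkəˈdev]

/u/ (between /w/ and /v/): in an unstressed syllable, so rule 2 applies → [ə].
/i/ (between /v/ and /d/): in an unstressed syllable, so rule 2 applies → [ə].
/d/ (between /i/ and /k/) is in the target of rule 1 but the environment (word-finally) is not met → [d].
/u/ (between /k/ and /d/): in an unstressed syllable, so rule 2 applies → [ə].
/d/ — between /u/ and /e/; rule 1 does not apply here → [d].
/e/ (between /d/ and /v/) fails the environment for rule 2, so it stays [e].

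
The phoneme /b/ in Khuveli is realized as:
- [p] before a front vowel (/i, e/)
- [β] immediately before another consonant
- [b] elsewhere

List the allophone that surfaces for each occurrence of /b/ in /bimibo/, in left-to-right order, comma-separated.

Occurrence 1 (position 1): before a front vowel (/i, e/) → [p].
Occurrence 2 (position 5): no conditioning environment matches → elsewhere allophone [b].

[p], [b]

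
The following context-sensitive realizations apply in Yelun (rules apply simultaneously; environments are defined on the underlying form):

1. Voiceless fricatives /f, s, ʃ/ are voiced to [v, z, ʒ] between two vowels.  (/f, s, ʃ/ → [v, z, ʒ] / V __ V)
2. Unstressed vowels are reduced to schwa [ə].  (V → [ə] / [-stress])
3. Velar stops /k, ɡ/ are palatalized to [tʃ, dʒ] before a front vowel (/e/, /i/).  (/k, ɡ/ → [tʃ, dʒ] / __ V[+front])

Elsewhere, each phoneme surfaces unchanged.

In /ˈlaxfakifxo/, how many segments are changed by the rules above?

4

Segments that undergo a rule: /a/ → [ə] (rule 2); /k/ → [tʃ] (rule 3); /i/ → [ə] (rule 2); /o/ → [ə] (rule 2).
All other segments surface unchanged.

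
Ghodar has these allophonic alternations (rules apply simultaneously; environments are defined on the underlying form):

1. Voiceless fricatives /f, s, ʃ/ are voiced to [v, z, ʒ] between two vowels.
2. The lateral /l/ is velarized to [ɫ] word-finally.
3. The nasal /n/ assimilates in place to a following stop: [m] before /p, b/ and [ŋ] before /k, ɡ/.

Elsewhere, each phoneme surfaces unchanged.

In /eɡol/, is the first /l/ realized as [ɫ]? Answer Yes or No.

Yes

/l/ (word-final): word-finally, so rule 2 applies → [ɫ].
The actual realization is [ɫ], which matches [ɫ].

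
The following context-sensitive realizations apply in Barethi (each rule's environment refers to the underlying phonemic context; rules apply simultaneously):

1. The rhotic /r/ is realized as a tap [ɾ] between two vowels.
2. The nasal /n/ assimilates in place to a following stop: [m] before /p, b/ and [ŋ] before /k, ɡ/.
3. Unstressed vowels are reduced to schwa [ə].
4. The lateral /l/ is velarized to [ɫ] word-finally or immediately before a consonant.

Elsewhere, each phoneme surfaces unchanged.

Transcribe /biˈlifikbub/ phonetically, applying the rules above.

[bəˈlifəkbəb]

/b/ (word-initial): no rule targets it → [b].
/i/ — between /b/ and /l/, in an unstressed syllable — surfaces as [ə] (rule 3).
/l/ — between /i/ and /i/; rule 4 does not apply here → [l].
/i/ (between /l/ and /f/) fails the environment for rule 3, so it stays [i].
/f/ (between /i/ and /i/): no rule targets it → [f].
/i/ — between /f/ and /k/, in an unstressed syllable — surfaces as [ə] (rule 3).
/k/ stays [k].
/b/ (between /k/ and /u/): no rule targets it → [b].
/u/ meets the environment for rule 3 (in an unstressed syllable) → [ə].
/b/ — not in any rule's target class → [b].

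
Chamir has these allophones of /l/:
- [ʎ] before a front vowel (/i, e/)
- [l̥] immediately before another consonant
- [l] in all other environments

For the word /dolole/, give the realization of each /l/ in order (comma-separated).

Occurrence 1 (position 3): no conditioning environment matches → elsewhere allophone [l].
Occurrence 2 (position 5): before a front vowel (/i, e/) → [ʎ].

[l], [ʎ]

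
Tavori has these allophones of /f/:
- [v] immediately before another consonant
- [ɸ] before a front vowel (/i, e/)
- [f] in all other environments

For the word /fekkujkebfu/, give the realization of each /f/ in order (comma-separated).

Occurrence 1 (position 1): before a front vowel (/i, e/) → [ɸ].
Occurrence 2 (position 10): no conditioning environment matches → elsewhere allophone [f].

[ɸ], [f]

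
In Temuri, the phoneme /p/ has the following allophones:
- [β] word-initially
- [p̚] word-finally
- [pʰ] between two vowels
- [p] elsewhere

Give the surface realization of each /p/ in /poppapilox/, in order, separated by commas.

Occurrence 1 (position 1): word-initially → [β].
Occurrence 2 (position 3): no conditioning environment matches → elsewhere allophone [p].
Occurrence 3 (position 4): no conditioning environment matches → elsewhere allophone [p].
Occurrence 4 (position 6): between two vowels → [pʰ].

[β], [p], [p], [pʰ]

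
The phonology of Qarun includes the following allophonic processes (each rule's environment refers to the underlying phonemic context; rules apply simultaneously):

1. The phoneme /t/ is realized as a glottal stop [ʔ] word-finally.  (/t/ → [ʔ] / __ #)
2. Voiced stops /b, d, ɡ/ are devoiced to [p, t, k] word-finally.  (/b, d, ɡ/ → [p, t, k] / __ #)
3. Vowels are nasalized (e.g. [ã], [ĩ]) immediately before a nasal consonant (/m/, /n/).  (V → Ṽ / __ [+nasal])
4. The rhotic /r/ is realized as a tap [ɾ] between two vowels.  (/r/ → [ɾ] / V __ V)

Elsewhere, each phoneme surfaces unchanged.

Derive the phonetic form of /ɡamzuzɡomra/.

/ɡ/ — word-initial; rule 2 does not apply here → [ɡ].
/a/ meets the environment for rule 3 (before a nasal consonant) → [ã].
/m/ (between /a/ and /z/) is unaffected → [m].
/z/ (between /m/ and /u/): no rule targets it → [z].
/u/ (between /z/ and /z/) is in the target of rule 3 but the environment (before a nasal consonant) is not met → [u].
/z/ (between /u/ and /ɡ/) is unaffected → [z].
/ɡ/ (between /z/ and /o/) is in the target of rule 2 but the environment (word-finally) is not met → [ɡ].
/o/ (between /ɡ/ and /m/): before a nasal consonant, so rule 3 applies → [õ].
/m/ (between /o/ and /r/) is unaffected → [m].
/r/ — between /m/ and /a/; rule 4 does not apply here → [r].
/a/ (word-final) fails the environment for rule 3, so it stays [a].

[ɡãmzuzɡõmra]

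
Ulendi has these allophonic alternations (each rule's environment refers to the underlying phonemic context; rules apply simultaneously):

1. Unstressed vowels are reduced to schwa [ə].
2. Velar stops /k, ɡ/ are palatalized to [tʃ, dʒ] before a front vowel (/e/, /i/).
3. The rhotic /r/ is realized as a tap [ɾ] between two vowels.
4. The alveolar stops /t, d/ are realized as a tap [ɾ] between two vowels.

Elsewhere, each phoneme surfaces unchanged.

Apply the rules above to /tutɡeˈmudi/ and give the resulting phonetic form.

/t/ (word-initial) is in the target of rule 4 but the environment (between two vowels) is not met → [t].
/u/ (between /t/ and /t/): in an unstressed syllable, so rule 1 applies → [ə].
/t/ (between /u/ and /ɡ/): rule 4 targets it, but not between two vowels → unchanged [t].
/ɡ/ — between /t/ and /e/, before a front vowel — surfaces as [dʒ] (rule 2).
/e/ (between /ɡ/ and /m/) occurs in an unstressed syllable → [ə] by rule 1.
/m/ (between /e/ and /u/) is unaffected → [m].
/u/ (between /m/ and /d/): rule 1 targets it, but not in an unstressed syllable → unchanged [u].
/d/ — between /u/ and /i/, between two vowels — surfaces as [ɾ] (rule 4).
/i/ (word-final) occurs in an unstressed syllable → [ə] by rule 1.

[tətdʒəˈmuɾə]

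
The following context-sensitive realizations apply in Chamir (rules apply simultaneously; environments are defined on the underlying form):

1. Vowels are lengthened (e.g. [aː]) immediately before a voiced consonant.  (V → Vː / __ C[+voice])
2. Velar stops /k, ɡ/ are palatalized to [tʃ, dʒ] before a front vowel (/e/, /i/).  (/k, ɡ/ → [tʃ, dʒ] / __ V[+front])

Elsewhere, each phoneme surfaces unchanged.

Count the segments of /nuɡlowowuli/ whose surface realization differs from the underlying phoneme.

4

Segments that undergo a rule: /u/ → [uː] (rule 1); /o/ → [oː] (rule 1); /o/ → [oː] (rule 1); /u/ → [uː] (rule 1).
All other segments surface unchanged.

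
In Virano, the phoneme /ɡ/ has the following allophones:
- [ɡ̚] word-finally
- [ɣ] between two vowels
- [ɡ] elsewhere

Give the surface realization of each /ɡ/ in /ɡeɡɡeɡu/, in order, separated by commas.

[ɡ], [ɡ], [ɡ], [ɣ]

Occurrence 1 (position 1): no conditioning environment matches → elsewhere allophone [ɡ].
Occurrence 2 (position 3): no conditioning environment matches → elsewhere allophone [ɡ].
Occurrence 3 (position 4): no conditioning environment matches → elsewhere allophone [ɡ].
Occurrence 4 (position 6): between two vowels → [ɣ].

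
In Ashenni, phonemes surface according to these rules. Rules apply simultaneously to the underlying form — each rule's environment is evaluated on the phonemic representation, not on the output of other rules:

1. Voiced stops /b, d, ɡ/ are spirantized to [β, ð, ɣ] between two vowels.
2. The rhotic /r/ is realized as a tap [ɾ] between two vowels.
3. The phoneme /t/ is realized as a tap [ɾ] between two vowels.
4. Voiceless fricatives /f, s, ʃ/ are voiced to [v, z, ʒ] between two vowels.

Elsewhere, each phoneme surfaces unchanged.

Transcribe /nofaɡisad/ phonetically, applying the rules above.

[novaɣizad]

/n/ — not in any rule's target class → [n].
/o/ — not in any rule's target class → [o].
/f/ (between /o/ and /a/) occurs between two vowels → [v] by rule 4.
/a/ (between /f/ and /ɡ/): no rule targets it → [a].
/ɡ/ — between /a/ and /i/, between two vowels — surfaces as [ɣ] (rule 1).
/i/ (between /ɡ/ and /s/): no rule targets it → [i].
/s/ (between /i/ and /a/): between two vowels, so rule 4 applies → [z].
/a/ — not in any rule's target class → [a].
/d/ (word-final): rule 1 targets it, but not between two vowels → unchanged [d].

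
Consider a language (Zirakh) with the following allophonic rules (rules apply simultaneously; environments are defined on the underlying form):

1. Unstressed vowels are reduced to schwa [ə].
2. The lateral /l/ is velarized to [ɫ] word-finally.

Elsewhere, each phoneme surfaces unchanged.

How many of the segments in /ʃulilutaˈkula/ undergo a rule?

5

Segments that undergo a rule: /u/ → [ə] (rule 1); /i/ → [ə] (rule 1); /u/ → [ə] (rule 1); /a/ → [ə] (rule 1); /a/ → [ə] (rule 1).
All other segments surface unchanged.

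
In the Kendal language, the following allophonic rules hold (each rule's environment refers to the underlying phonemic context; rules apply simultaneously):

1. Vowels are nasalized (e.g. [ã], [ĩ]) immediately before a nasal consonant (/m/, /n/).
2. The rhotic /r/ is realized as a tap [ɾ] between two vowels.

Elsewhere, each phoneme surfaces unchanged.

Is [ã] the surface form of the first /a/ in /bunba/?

No

/a/ — word-final; rule 1 does not apply here → [a].
The actual realization is [a], not [ã].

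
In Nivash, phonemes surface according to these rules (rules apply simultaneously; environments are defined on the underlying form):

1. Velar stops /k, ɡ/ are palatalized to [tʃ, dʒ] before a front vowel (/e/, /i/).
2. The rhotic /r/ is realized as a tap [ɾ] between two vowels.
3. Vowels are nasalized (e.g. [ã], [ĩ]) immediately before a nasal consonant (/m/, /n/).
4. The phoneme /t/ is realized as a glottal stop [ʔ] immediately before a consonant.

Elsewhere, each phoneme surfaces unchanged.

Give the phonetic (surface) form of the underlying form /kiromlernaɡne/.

[tʃiɾõmlernaɡne]

/k/ — word-initial, before a front vowel — surfaces as [tʃ] (rule 1).
/i/ (between /k/ and /r/) fails the environment for rule 3, so it stays [i].
/r/ meets the environment for rule 2 (between two vowels) → [ɾ].
/o/ (between /r/ and /m/): before a nasal consonant, so rule 3 applies → [õ].
/e/ (between /l/ and /r/) is in the target of rule 3 but the environment (before a nasal consonant) is not met → [e].
/r/ (between /e/ and /n/) fails the environment for rule 2, so it stays [r].
/a/ (between /n/ and /ɡ/) is in the target of rule 3 but the environment (before a nasal consonant) is not met → [a].
/ɡ/ (between /a/ and /n/): rule 1 targets it, but not before a front vowel → unchanged [ɡ].
/e/ (word-final) is in the target of rule 3 but the environment (before a nasal consonant) is not met → [e].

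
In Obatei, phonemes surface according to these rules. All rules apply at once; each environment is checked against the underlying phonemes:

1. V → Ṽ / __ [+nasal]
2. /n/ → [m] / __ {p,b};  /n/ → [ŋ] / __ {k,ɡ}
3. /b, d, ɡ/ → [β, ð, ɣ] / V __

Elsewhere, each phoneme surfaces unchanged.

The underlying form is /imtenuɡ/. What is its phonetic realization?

Rule 1 applies to /i/ (word-initial: before a nasal consonant) → [ĩ].
/m/ (between /i/ and /t/): no rule targets it → [m].
/t/ — not in any rule's target class → [t].
/e/ meets the environment for rule 1 (before a nasal consonant) → [ẽ].
/n/ — between /e/ and /u/; rule 2 does not apply here → [n].
/u/ (between /n/ and /ɡ/) fails the environment for rule 1, so it stays [u].
/ɡ/ (word-final) occurs immediately after a vowel → [ɣ] by rule 3.

[ĩmtẽnuɣ]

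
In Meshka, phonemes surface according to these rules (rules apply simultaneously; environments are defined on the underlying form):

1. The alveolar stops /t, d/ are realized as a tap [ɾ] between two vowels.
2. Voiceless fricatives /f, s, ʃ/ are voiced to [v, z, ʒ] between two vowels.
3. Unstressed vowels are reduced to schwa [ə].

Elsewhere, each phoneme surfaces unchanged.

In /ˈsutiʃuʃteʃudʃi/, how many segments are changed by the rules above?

Segments that undergo a rule: /t/ → [ɾ] (rule 1); /i/ → [ə] (rule 3); /ʃ/ → [ʒ] (rule 2); /u/ → [ə] (rule 3); /e/ → [ə] (rule 3); /ʃ/ → [ʒ] (rule 2); /u/ → [ə] (rule 3); /i/ → [ə] (rule 3).
All other segments surface unchanged.

8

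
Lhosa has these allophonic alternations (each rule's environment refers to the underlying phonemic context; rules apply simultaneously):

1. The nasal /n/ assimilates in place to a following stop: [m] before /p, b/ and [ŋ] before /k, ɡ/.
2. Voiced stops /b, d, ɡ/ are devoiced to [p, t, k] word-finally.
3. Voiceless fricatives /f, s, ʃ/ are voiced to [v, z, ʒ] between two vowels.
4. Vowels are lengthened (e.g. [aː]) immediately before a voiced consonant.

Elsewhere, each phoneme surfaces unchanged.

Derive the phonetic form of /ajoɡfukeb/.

[aːjoːɡfukeːp]

/a/ meets the environment for rule 4 (before a voiced consonant) → [aː].
/j/ (between /a/ and /o/): no rule targets it → [j].
/o/ (between /j/ and /ɡ/) occurs before a voiced consonant → [oː] by rule 4.
/ɡ/ (between /o/ and /f/): rule 2 targets it, but not word-finally → unchanged [ɡ].
/f/ (between /ɡ/ and /u/) is in the target of rule 3 but the environment (between two vowels) is not met → [f].
/u/ — between /f/ and /k/; rule 4 does not apply here → [u].
/k/ stays [k].
/e/ (between /k/ and /b/): before a voiced consonant, so rule 4 applies → [eː].
/b/ (word-final): word-finally, so rule 2 applies → [p].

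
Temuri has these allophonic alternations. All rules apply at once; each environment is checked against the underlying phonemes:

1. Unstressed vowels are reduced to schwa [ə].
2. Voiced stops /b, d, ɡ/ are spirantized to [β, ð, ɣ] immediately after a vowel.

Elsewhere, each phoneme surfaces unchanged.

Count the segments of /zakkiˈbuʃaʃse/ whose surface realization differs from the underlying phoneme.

5

Segments that undergo a rule: /a/ → [ə] (rule 1); /i/ → [ə] (rule 1); /b/ → [β] (rule 2); /a/ → [ə] (rule 1); /e/ → [ə] (rule 1).
All other segments surface unchanged.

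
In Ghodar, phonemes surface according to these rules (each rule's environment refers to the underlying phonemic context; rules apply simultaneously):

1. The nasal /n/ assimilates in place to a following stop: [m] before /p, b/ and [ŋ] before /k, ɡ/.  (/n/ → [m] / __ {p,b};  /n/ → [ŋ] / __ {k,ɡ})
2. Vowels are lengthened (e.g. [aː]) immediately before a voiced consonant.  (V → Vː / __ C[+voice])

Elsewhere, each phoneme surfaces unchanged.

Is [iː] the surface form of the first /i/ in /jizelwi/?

Yes

/i/ (between /j/ and /z/) occurs before a voiced consonant → [iː] by rule 2.
The actual realization is [iː], which matches [iː].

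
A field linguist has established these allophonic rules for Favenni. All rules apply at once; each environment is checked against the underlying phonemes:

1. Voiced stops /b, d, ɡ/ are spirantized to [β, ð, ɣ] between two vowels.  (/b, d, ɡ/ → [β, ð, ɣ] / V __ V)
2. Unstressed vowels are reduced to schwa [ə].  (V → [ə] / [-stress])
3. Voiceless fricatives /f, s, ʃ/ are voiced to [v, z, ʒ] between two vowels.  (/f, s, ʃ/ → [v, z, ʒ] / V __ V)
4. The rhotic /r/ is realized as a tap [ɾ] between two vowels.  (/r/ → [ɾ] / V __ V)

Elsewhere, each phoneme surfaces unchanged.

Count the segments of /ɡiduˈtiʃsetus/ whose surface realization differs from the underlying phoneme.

Segments that undergo a rule: /i/ → [ə] (rule 2); /d/ → [ð] (rule 1); /u/ → [ə] (rule 2); /e/ → [ə] (rule 2); /u/ → [ə] (rule 2).
All other segments surface unchanged.

5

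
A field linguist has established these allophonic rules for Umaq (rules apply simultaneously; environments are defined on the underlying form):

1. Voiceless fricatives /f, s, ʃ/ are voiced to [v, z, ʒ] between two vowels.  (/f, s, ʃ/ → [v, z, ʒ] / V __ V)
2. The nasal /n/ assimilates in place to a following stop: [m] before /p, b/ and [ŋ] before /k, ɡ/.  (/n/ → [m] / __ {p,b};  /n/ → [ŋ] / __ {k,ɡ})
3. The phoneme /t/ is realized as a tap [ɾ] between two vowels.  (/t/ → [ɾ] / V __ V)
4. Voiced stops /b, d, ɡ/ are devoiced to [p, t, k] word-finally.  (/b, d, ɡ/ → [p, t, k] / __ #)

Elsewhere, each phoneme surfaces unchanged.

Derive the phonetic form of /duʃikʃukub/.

[duʒikʃukup]

/d/ — word-initial; rule 4 does not apply here → [d].
/ʃ/ (between /u/ and /i/): between two vowels, so rule 1 applies → [ʒ].
/ʃ/ (between /k/ and /u/): rule 1 targets it, but not between two vowels → unchanged [ʃ].
/b/ — word-final, word-finally — surfaces as [p] (rule 4).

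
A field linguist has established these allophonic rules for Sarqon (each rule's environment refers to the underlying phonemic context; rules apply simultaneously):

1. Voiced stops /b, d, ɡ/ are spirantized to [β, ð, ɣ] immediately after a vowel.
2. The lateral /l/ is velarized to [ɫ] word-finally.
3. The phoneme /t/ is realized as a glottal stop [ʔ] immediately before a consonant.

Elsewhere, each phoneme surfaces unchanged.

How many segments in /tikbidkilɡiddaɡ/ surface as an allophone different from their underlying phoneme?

3

Segments that undergo a rule: /d/ → [ð] (rule 1); /d/ → [ð] (rule 1); /ɡ/ → [ɣ] (rule 1).
All other segments surface unchanged.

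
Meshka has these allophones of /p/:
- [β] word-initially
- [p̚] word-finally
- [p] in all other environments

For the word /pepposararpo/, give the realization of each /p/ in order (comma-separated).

[β], [p], [p], [p]

Occurrence 1 (position 1): word-initially → [β].
Occurrence 2 (position 3): no conditioning environment matches → elsewhere allophone [p].
Occurrence 3 (position 4): no conditioning environment matches → elsewhere allophone [p].
Occurrence 4 (position 11): no conditioning environment matches → elsewhere allophone [p].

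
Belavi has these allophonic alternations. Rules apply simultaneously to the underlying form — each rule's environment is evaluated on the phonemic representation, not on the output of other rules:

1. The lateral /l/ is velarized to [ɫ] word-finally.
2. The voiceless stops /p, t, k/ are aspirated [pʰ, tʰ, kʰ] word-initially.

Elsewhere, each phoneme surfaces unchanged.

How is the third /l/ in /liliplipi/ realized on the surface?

/l/ (between /p/ and /i/) fails the environment for rule 1, so it stays [l].

[l]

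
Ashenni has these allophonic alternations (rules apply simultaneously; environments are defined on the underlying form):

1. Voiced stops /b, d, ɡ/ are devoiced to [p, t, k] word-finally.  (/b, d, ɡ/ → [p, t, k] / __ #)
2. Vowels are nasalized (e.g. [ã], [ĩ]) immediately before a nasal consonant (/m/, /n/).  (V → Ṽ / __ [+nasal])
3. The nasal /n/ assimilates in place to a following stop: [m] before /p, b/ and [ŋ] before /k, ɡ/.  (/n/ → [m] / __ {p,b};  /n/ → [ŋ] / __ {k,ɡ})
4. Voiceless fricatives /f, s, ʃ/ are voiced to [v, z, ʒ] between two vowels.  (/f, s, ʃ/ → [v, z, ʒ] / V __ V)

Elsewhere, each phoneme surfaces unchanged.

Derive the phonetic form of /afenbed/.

/a/ (word-initial) fails the environment for rule 2, so it stays [a].
Rule 4 applies to /f/ (between /a/ and /e/: between two vowels) → [v].
/e/ meets the environment for rule 2 (before a nasal consonant) → [ẽ].
/n/ meets the environment for rule 3 (before a labial or velar stop) → [m].
/b/ (between /n/ and /e/) is in the target of rule 1 but the environment (word-finally) is not met → [b].
/e/ (between /b/ and /d/) is in the target of rule 2 but the environment (before a nasal consonant) is not met → [e].
/d/ (word-final) occurs word-finally → [t] by rule 1.

[avẽmbet]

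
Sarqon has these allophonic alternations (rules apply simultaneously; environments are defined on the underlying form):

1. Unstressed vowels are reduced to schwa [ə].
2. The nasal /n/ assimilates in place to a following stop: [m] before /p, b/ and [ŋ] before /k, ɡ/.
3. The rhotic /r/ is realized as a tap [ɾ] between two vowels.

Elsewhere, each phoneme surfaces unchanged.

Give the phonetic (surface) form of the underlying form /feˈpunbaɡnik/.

[fəˈpumbəɡnək]

/f/ — not in any rule's target class → [f].
/e/ meets the environment for rule 1 (in an unstressed syllable) → [ə].
/p/ (between /e/ and /u/): no rule targets it → [p].
/u/ (between /p/ and /n/) is in the target of rule 1 but the environment (in an unstressed syllable) is not met → [u].
/n/ meets the environment for rule 2 (before a labial or velar stop) → [m].
/b/ (between /n/ and /a/) is unaffected → [b].
/a/ (between /b/ and /ɡ/): in an unstressed syllable, so rule 1 applies → [ə].
/ɡ/ stays [ɡ].
/n/ (between /ɡ/ and /i/) fails the environment for rule 2, so it stays [n].
/i/ (between /n/ and /k/): in an unstressed syllable, so rule 1 applies → [ə].
/k/ (word-final): no rule targets it → [k].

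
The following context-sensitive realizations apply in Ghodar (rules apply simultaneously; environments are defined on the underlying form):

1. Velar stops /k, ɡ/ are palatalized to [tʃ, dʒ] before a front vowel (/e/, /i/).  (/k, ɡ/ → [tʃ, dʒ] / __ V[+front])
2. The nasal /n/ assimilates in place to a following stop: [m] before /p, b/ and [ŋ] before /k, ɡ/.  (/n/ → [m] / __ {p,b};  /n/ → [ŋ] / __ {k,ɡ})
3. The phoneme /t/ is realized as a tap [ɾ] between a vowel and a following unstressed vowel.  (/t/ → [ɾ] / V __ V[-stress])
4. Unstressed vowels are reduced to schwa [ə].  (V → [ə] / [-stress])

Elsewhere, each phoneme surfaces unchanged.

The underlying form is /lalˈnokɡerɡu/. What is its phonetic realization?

[ləlˈnokdʒərɡə]

/l/ (word-initial): no rule targets it → [l].
/a/ — between /l/ and /l/, in an unstressed syllable — surfaces as [ə] (rule 4).
/l/ stays [l].
/n/ (between /l/ and /o/) is in the target of rule 2 but the environment (before a labial or velar stop) is not met → [n].
/o/ — between /n/ and /k/; rule 4 does not apply here → [o].
/k/ (between /o/ and /ɡ/): rule 1 targets it, but not before a front vowel → unchanged [k].
/ɡ/ (between /k/ and /e/): before a front vowel, so rule 1 applies → [dʒ].
/e/ — between /ɡ/ and /r/, in an unstressed syllable — surfaces as [ə] (rule 4).
/r/ (between /e/ and /ɡ/): no rule targets it → [r].
/ɡ/ — between /r/ and /u/; rule 1 does not apply here → [ɡ].
/u/ meets the environment for rule 4 (in an unstressed syllable) → [ə].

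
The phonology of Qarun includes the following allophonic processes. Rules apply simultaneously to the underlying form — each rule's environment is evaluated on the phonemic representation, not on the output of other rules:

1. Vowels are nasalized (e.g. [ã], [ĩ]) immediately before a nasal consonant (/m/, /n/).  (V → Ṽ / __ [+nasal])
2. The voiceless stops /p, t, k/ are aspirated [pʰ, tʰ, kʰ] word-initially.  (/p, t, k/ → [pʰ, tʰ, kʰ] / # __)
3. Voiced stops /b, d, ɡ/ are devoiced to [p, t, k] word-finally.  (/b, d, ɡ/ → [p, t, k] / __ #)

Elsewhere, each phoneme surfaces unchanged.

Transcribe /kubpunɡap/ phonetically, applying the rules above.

[kʰubpũnɡap]

/k/ meets the environment for rule 2 (word-initially) → [kʰ].
/u/ (between /k/ and /b/) fails the environment for rule 1, so it stays [u].
/b/ (between /u/ and /p/): rule 3 targets it, but not word-finally → unchanged [b].
/p/ (between /b/ and /u/) is in the target of rule 2 but the environment (word-initially) is not met → [p].
/u/ meets the environment for rule 1 (before a nasal consonant) → [ũ].
/n/ (between /u/ and /ɡ/) is unaffected → [n].
/ɡ/ (between /n/ and /a/) is in the target of rule 3 but the environment (word-finally) is not met → [ɡ].
/a/ (between /ɡ/ and /p/) fails the environment for rule 1, so it stays [a].
/p/ (word-final): rule 2 targets it, but not word-initially → unchanged [p].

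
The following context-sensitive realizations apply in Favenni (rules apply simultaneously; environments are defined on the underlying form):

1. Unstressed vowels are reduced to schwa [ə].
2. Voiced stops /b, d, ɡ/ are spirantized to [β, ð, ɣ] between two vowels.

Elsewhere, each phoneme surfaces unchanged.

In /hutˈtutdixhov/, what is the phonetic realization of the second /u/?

/u/ (between /t/ and /t/) fails the environment for rule 1, so it stays [u].

[u]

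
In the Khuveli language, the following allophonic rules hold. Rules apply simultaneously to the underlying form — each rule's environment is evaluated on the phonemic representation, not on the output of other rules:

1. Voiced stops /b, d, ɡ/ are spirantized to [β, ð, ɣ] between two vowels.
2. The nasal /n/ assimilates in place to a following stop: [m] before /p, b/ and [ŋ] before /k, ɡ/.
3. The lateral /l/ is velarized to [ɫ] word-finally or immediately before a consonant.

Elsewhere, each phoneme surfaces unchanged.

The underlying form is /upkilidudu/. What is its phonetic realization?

[upkiliðuðu]

/u/ stays [u].
/p/ — not in any rule's target class → [p].
/k/ stays [k].
/i/ (between /k/ and /l/): no rule targets it → [i].
/l/ — between /i/ and /i/; rule 3 does not apply here → [l].
/i/ (between /l/ and /d/) is unaffected → [i].
/d/ (between /i/ and /u/) occurs between two vowels → [ð] by rule 1.
/u/ (between /d/ and /d/): no rule targets it → [u].
/d/ (between /u/ and /u/): between two vowels, so rule 1 applies → [ð].
/u/ (word-final): no rule targets it → [u].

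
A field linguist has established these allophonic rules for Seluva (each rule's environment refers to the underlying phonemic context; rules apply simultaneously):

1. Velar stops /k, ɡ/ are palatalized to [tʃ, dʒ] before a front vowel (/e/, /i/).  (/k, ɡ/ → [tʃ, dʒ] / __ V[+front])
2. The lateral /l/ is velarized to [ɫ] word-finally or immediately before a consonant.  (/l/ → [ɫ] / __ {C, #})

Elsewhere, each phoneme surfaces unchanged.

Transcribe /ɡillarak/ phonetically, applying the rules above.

/ɡ/ meets the environment for rule 1 (before a front vowel) → [dʒ].
/l/ (between /i/ and /l/): word-finally or immediately before a consonant, so rule 2 applies → [ɫ].
/l/ (between /l/ and /a/): rule 2 targets it, but not word-finally or immediately before a consonant → unchanged [l].
/k/ — word-final; rule 1 does not apply here → [k].

[dʒiɫlarak]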